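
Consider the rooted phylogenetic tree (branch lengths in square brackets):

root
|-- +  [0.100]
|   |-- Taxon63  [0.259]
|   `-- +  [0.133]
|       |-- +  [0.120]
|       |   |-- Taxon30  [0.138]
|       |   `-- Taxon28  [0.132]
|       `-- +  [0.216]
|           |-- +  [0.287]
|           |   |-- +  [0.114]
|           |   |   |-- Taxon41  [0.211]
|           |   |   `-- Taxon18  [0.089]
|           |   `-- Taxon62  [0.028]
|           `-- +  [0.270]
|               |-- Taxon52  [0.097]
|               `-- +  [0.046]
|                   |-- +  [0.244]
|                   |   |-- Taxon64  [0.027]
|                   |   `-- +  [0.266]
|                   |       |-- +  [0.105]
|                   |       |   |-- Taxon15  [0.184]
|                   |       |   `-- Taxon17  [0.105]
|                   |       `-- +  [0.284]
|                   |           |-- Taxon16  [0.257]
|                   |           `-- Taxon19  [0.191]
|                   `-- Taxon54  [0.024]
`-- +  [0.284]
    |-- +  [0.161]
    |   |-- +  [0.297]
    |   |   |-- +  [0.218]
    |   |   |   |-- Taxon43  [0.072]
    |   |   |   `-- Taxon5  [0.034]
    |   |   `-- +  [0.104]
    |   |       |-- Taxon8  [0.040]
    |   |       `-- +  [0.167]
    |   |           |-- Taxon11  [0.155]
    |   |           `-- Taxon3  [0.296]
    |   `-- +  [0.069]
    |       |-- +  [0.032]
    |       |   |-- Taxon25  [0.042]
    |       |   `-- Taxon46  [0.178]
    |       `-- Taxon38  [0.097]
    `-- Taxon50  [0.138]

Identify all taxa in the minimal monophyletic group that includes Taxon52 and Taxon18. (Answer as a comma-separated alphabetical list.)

Taxon15, Taxon16, Taxon17, Taxon18, Taxon19, Taxon41, Taxon52, Taxon54, Taxon62, Taxon64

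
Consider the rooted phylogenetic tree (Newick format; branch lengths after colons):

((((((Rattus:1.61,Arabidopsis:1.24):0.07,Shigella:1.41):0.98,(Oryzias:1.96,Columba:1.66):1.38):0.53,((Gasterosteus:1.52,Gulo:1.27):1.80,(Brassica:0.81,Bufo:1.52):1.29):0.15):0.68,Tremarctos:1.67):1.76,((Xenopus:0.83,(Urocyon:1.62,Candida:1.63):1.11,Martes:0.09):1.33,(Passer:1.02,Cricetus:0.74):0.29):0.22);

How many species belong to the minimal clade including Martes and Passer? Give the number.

The MRCA of Martes and Passer is the node subtending ((Xenopus,(Urocyon,Candida),Martes),(Passer,Cricetus)).
That clade contains 6 terminal taxa: Candida, Cricetus, Martes, Passer, Urocyon, Xenopus.

6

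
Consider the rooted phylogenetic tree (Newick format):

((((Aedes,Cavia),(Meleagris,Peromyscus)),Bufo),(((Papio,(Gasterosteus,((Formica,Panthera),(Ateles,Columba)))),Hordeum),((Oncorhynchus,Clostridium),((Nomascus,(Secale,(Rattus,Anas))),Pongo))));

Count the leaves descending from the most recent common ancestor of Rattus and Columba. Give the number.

The MRCA of Rattus and Columba is the node subtending (((Papio,(Gasterosteus,((Formica,Panthera),(Ateles,Columba)))),Hordeum),((Oncorhynchus,Clostridium),((Nomascus,(Secale,(Rattus,Anas))),Pongo))).
That clade contains 14 terminal taxa: Anas, Ateles, Clostridium, Columba, Formica, Gasterosteus, Hordeum, Nomascus, Oncorhynchus, Panthera, Papio, Pongo, Rattus, Secale.

14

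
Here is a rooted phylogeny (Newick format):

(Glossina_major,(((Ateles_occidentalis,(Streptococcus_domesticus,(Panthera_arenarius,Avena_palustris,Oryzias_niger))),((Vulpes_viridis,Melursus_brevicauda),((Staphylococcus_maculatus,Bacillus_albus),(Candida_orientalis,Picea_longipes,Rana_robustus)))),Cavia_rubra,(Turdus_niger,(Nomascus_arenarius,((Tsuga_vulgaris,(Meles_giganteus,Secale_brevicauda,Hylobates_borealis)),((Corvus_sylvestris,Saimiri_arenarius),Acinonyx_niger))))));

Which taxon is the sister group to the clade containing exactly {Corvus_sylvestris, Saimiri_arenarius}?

The clade containing exactly {Corvus_sylvestris, Saimiri_arenarius} attaches to the tree at the node subtending ((Corvus_sylvestris,Saimiri_arenarius),Acinonyx_niger).
The other lineage descending from that same node — the sister group — is the single tip Acinonyx_niger.

Acinonyx_niger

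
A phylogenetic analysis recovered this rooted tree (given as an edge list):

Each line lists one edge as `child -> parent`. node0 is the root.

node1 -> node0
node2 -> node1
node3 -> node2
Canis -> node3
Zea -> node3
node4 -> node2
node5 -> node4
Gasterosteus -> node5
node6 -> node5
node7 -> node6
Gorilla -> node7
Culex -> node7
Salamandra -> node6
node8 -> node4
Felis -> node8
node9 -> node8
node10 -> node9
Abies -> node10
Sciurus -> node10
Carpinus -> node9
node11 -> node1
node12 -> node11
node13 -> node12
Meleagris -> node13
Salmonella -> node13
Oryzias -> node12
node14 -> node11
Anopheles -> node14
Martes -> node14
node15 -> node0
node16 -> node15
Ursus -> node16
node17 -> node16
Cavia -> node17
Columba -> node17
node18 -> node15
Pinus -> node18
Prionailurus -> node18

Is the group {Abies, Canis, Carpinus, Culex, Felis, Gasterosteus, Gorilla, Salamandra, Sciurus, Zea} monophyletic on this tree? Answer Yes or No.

Yes

The most recent common ancestor of these taxa subtends ((Canis,Zea),((Gasterosteus,((Gorilla,Culex),Salamandra)),(Felis,((Abies,Sciurus),Carpinus)))).
That clade has exactly 10 tips — every listed taxon and nothing else — so the group is monophyletic.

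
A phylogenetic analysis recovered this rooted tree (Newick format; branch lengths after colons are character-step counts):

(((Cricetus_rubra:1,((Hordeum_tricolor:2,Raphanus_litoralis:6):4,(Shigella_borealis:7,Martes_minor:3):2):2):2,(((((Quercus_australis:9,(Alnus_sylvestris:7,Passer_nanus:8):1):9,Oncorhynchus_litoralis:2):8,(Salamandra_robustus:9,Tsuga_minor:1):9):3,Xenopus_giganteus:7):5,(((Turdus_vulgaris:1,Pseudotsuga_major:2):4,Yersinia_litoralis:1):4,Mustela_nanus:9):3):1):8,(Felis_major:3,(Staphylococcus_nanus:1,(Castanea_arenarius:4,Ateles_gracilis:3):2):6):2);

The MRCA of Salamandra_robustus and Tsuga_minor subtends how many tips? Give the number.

The MRCA of Salamandra_robustus and Tsuga_minor is the node subtending (Salamandra_robustus,Tsuga_minor).
That clade contains 2 terminal taxa: Salamandra_robustus, Tsuga_minor.

2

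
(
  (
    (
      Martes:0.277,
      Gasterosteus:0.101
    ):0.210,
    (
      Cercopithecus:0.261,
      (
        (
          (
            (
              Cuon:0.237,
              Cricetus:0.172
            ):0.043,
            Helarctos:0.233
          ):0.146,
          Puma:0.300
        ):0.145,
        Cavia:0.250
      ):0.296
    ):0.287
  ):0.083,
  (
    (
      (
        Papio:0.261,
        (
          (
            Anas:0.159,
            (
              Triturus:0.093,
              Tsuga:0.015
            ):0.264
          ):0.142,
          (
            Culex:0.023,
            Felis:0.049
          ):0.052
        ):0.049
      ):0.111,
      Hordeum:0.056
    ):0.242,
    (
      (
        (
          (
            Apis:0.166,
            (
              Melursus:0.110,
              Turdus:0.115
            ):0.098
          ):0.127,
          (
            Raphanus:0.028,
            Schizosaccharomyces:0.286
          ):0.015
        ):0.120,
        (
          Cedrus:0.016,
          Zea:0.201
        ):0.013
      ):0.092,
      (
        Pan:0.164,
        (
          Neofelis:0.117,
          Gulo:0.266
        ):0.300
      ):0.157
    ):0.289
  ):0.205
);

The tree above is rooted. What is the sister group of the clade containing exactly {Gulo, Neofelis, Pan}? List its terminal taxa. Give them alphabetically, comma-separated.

The clade containing exactly {Gulo, Neofelis, Pan} attaches to the tree at the node subtending ((((Apis,(Melursus,Turdus)),(Raphanus,Schizosaccharomyces)),(Cedrus,Zea)),(Pan,(Neofelis,Gulo))).
The other lineage descending from that same node — the sister group — is (((Apis,(Melursus,Turdus)),(Raphanus,Schizosaccharomyces)),(Cedrus,Zea)); its 7 tips in alphabetical order are the answer.

Apis, Cedrus, Melursus, Raphanus, Schizosaccharomyces, Turdus, Zea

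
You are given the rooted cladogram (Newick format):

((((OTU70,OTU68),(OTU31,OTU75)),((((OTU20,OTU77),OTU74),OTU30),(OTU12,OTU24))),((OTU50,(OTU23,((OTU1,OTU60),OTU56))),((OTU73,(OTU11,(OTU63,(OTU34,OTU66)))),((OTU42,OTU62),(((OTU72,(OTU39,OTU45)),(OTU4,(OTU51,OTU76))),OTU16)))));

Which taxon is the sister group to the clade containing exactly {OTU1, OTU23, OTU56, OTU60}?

OTU50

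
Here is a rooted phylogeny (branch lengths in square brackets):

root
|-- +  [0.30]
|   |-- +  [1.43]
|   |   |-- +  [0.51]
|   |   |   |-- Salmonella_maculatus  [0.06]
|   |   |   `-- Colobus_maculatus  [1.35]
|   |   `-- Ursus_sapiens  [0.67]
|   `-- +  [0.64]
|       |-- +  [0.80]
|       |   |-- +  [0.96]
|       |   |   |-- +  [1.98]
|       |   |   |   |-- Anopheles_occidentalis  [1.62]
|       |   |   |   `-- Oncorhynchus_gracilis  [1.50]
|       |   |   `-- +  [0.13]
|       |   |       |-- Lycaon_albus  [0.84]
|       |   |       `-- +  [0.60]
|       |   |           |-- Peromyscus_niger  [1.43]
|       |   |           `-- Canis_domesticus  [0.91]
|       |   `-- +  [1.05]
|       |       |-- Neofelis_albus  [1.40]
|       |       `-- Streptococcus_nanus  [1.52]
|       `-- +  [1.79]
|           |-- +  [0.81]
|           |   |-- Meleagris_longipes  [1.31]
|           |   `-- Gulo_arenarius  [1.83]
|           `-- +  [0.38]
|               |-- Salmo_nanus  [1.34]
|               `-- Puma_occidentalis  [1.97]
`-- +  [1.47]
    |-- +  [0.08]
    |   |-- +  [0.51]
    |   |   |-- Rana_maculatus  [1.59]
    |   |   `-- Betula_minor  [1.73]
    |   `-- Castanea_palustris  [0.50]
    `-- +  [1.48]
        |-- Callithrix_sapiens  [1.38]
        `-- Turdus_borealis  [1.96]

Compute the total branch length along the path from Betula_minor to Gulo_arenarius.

9.16

The path runs Betula_minor → … → MRCA → … → Gulo_arenarius; the MRCA is the root of the tree.
Branch lengths along that path: 1.73 + 0.51 + 0.08 + 1.47 + 0.30 + 0.64 + 1.79 + 0.81 + 1.83 = 9.16.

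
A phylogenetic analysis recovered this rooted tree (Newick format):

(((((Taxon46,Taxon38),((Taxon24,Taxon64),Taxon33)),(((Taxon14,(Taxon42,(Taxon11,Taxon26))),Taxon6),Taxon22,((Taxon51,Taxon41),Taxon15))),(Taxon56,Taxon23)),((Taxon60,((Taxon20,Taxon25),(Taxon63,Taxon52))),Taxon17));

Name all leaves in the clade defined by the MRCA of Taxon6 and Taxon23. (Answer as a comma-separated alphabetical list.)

Tracing Taxon6: it sits inside ((Taxon14,(Taxon42,(Taxon11,Taxon26))),Taxon6).
Tracing Taxon23: it sits inside (Taxon56,Taxon23).
The smallest clade enclosing both is ((((Taxon46,Taxon38),((Taxon24,Taxon64),Taxon33)),(((Taxon14,(Taxon42,(Taxon11,Taxon26))),Taxon6),Taxon22,((Taxon51,Taxon41),Taxon15))),(Taxon56,Taxon23)); the answer is its 16 terminal taxa in alphabetical order.

Taxon11, Taxon14, Taxon15, Taxon22, Taxon23, Taxon24, Taxon26, Taxon33, Taxon38, Taxon41, Taxon42, Taxon46, Taxon51, Taxon56, Taxon6, Taxon64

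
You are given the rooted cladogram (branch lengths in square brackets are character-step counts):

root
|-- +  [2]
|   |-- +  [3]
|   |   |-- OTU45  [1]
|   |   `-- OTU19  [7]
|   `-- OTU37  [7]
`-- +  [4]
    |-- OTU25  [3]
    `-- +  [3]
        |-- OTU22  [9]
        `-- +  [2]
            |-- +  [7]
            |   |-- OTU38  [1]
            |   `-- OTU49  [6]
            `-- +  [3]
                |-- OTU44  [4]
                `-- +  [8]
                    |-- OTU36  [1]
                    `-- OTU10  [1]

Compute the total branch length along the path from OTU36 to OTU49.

The path runs OTU36 → … → MRCA → … → OTU49; the MRCA is the node subtending ((OTU38,OTU49),(OTU44,(OTU36,OTU10))).
Branch lengths along that path: 1 + 8 + 3 + 7 + 6 = 25.

25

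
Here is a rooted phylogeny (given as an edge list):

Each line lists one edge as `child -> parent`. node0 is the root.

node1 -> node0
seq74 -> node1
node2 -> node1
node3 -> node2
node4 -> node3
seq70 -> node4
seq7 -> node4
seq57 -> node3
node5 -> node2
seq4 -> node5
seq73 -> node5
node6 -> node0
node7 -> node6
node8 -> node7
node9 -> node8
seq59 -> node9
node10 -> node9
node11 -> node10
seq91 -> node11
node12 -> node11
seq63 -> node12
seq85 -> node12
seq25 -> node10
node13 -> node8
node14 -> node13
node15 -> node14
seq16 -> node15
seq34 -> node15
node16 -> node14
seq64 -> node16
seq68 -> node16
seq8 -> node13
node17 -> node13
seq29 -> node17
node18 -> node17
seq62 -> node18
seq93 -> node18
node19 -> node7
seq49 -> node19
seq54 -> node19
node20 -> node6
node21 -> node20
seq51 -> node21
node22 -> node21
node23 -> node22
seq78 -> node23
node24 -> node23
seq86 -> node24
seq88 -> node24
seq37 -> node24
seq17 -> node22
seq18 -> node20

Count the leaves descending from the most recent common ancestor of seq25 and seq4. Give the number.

28

The MRCA of seq25 and seq4 is the root, so the clade is the entire tree.
That clade contains 28 terminal taxa: seq16, seq17, seq18, seq25, seq29, seq34, seq37, seq4, seq49, seq51, seq54, seq57, seq59, seq62, seq63, seq64, seq68, seq7, seq70, seq73, seq74, seq78, seq8, seq85, seq86, seq88, seq91, seq93.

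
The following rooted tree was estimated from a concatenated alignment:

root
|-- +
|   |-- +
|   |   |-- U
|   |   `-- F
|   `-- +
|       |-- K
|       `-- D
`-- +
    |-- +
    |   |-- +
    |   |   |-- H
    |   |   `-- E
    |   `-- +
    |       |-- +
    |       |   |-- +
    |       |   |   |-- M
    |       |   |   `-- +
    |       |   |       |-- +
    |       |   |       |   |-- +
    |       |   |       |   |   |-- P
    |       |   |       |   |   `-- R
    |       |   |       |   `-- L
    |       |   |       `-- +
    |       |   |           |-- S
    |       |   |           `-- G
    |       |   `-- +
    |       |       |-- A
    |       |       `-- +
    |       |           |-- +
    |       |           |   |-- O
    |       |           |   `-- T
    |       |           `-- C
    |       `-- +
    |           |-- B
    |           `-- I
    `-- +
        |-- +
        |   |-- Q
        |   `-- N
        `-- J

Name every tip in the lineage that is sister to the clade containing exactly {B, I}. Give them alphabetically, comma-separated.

A, C, G, L, M, O, P, R, S, T

The clade containing exactly {B, I} attaches to the tree at the node subtending (((M,(((P,R),L),(S,G))),(A,((O,T),C))),(B,I)).
The other lineage descending from that same node — the sister group — is ((M,(((P,R),L),(S,G))),(A,((O,T),C))); its 10 tips in alphabetical order are the answer.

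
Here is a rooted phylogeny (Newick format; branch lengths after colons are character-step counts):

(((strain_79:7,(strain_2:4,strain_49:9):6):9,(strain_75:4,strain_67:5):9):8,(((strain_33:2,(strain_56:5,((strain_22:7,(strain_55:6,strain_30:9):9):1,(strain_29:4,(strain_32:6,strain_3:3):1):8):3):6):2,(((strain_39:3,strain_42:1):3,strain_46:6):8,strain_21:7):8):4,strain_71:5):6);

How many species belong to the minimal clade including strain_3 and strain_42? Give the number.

12

The MRCA of strain_3 and strain_42 is the node subtending ((strain_33,(strain_56,((strain_22,(strain_55,strain_30)),(strain_29,(strain_32,strain_3))))),(((strain_39,strain_42),strain_46),strain_21)).
That clade contains 12 terminal taxa: strain_21, strain_22, strain_29, strain_3, strain_30, strain_32, strain_33, strain_39, strain_42, strain_46, strain_55, strain_56.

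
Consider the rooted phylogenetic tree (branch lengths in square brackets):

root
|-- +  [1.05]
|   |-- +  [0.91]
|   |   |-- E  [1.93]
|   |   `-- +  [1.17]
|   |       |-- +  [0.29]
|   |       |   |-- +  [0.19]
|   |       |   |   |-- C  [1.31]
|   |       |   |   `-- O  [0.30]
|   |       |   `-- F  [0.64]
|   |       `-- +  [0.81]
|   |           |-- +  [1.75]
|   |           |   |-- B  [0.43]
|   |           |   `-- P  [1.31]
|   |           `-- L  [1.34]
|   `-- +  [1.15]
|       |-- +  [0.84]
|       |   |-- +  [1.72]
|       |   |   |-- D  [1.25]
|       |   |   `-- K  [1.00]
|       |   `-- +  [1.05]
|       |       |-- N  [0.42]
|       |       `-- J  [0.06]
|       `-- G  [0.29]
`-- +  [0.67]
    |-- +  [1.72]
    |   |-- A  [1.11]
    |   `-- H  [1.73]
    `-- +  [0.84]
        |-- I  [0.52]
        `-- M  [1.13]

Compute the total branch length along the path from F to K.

The path runs F → … → MRCA → … → K; the MRCA is the node subtending ((E,(((C,O),F),((B,P),L))),(((D,K),(N,J)),G)).
Branch lengths along that path: 0.64 + 0.29 + 1.17 + 0.91 + 1.15 + 0.84 + 1.72 + 1.00 = 7.72.

7.72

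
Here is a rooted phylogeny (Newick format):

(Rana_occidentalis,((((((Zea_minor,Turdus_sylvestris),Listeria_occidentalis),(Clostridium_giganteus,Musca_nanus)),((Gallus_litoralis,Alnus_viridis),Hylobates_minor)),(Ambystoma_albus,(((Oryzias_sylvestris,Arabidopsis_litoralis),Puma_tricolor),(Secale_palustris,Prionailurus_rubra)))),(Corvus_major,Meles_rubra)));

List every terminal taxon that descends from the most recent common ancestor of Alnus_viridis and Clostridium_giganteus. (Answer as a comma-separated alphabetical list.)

Alnus_viridis, Clostridium_giganteus, Gallus_litoralis, Hylobates_minor, Listeria_occidentalis, Musca_nanus, Turdus_sylvestris, Zea_minor

Tracing Alnus_viridis: it sits inside (Gallus_litoralis,Alnus_viridis).
Tracing Clostridium_giganteus: it sits inside (Clostridium_giganteus,Musca_nanus).
The smallest clade enclosing both is ((((Zea_minor,Turdus_sylvestris),Listeria_occidentalis),(Clostridium_giganteus,Musca_nanus)),((Gallus_litoralis,Alnus_viridis),Hylobates_minor)); the answer is its 8 terminal taxa in alphabetical order.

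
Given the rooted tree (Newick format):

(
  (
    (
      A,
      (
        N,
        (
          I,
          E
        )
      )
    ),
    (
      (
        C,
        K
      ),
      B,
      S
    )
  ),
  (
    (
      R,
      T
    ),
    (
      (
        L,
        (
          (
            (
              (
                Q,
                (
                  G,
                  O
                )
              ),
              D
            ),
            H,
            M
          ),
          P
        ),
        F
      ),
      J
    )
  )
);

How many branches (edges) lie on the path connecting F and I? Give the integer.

The MRCA of F and I is the root of the tree.
From F up to that node: 4 branches. From I up to the same node: 5 branches. Total: 4 + 5 = 9.

9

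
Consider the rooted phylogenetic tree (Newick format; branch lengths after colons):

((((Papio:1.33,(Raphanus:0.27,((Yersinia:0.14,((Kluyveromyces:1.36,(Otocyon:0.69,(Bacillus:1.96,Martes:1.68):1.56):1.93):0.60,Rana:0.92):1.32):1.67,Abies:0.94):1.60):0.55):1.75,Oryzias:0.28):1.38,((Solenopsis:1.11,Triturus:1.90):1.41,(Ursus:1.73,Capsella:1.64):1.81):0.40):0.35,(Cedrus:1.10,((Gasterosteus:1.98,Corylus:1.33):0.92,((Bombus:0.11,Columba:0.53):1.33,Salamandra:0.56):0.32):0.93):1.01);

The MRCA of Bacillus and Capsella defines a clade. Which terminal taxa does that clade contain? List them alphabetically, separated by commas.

Abies, Bacillus, Capsella, Kluyveromyces, Martes, Oryzias, Otocyon, Papio, Rana, Raphanus, Solenopsis, Triturus, Ursus, Yersinia

Tracing Bacillus: it sits inside (Bacillus,Martes).
Tracing Capsella: it sits inside (Ursus,Capsella).
The smallest clade enclosing both is (((Papio,(Raphanus,((Yersinia,((Kluyveromyces,(Otocyon,(Bacillus,Martes))),Rana)),Abies))),Oryzias),((Solenopsis,Triturus),(Ursus,Capsella))); the answer is its 14 terminal taxa in alphabetical order.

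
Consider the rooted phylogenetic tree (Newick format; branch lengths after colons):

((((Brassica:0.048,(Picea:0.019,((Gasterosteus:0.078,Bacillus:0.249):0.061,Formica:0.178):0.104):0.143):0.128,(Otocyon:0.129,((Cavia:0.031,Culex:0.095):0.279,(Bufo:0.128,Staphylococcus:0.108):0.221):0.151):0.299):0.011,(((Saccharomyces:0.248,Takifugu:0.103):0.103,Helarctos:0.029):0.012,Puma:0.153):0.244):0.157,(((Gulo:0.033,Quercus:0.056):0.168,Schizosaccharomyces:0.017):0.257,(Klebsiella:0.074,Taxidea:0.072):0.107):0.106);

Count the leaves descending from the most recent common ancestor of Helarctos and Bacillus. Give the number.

14

The MRCA of Helarctos and Bacillus is the node subtending (((Brassica,(Picea,((Gasterosteus,Bacillus),Formica))),(Otocyon,((Cavia,Culex),(Bufo,Staphylococcus)))),(((Saccharomyces,Takifugu),Helarctos),Puma)).
That clade contains 14 terminal taxa: Bacillus, Brassica, Bufo, Cavia, Culex, Formica, Gasterosteus, Helarctos, Otocyon, Picea, Puma, Saccharomyces, Staphylococcus, Takifugu.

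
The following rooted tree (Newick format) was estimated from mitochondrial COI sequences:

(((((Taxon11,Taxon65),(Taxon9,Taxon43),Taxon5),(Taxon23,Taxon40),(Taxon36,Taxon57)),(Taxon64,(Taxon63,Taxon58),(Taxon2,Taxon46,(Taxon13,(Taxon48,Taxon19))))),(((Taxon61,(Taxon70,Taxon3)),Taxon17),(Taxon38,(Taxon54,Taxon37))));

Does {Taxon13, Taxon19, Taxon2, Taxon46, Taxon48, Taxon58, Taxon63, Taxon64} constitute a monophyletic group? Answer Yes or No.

The most recent common ancestor of these taxa subtends (Taxon64,(Taxon63,Taxon58),(Taxon2,Taxon46,(Taxon13,(Taxon48,Taxon19)))).
That clade has exactly 8 tips — every listed taxon and nothing else — so the group is monophyletic.

Yes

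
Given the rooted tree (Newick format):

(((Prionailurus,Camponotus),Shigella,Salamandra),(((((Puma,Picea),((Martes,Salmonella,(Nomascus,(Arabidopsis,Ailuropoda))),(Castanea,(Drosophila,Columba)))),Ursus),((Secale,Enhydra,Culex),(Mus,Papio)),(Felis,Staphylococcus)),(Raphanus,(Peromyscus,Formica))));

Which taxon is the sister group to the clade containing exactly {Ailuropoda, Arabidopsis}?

Nomascus

The clade containing exactly {Ailuropoda, Arabidopsis} attaches to the tree at the node subtending (Nomascus,(Arabidopsis,Ailuropoda)).
The other lineage descending from that same node — the sister group — is the single tip Nomascus.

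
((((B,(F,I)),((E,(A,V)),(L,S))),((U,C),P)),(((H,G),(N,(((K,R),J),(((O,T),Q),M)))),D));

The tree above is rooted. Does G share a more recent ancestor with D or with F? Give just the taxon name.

D

The MRCA of G and D subtends (((H,G),(N,(((K,R),J),(((O,T),Q),M)))),D) (11 taxa).
The MRCA of G and F is the root, subtending the entire tree (22 taxa).
The first is nested inside the second, so G shares a more recent common ancestor with D.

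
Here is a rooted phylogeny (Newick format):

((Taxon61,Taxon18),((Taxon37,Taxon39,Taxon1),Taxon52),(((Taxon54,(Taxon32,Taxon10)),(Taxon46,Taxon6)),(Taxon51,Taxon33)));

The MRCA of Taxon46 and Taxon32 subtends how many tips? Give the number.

5

The MRCA of Taxon46 and Taxon32 is the node subtending ((Taxon54,(Taxon32,Taxon10)),(Taxon46,Taxon6)).
That clade contains 5 terminal taxa: Taxon10, Taxon32, Taxon46, Taxon54, Taxon6.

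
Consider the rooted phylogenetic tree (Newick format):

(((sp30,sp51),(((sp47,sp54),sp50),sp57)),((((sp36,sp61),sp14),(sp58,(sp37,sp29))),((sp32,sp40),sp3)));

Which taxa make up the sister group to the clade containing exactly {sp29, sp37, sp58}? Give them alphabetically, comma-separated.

The clade containing exactly {sp29, sp37, sp58} attaches to the tree at the node subtending (((sp36,sp61),sp14),(sp58,(sp37,sp29))).
The other lineage descending from that same node — the sister group — is ((sp36,sp61),sp14); its 3 tips in alphabetical order are the answer.

sp14, sp36, sp61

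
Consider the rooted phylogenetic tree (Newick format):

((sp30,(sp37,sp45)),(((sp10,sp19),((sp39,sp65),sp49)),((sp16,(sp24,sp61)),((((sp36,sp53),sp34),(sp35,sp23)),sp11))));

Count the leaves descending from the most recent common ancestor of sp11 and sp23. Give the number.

The MRCA of sp11 and sp23 is the node subtending ((((sp36,sp53),sp34),(sp35,sp23)),sp11).
That clade contains 6 terminal taxa: sp11, sp23, sp34, sp35, sp36, sp53.

6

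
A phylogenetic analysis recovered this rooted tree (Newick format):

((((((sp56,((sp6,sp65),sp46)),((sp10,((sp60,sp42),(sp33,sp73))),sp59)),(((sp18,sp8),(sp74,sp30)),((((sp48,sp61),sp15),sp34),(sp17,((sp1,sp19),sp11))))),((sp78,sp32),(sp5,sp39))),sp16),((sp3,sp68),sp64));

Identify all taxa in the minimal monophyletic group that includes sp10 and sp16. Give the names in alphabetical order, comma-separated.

sp1, sp10, sp11, sp15, sp16, sp17, sp18, sp19, sp30, sp32, sp33, sp34, sp39, sp42, sp46, sp48, sp5, sp56, sp59, sp6, sp60, sp61, sp65, sp73, sp74, sp78, sp8

Tracing sp10: it sits inside (sp10,((sp60,sp42),(sp33,sp73))).
Tracing sp16: it sits inside (((((sp56,((sp6,sp65),sp46)),((sp10,((sp60,sp42),(sp33,sp73))),sp59)),(((sp18,sp8),(sp74,sp30)),((((sp48,sp61),sp15),sp34),(sp17,((sp1,sp19),sp11))))),((sp78,sp32),(sp5,sp39))),sp16).
The smallest clade enclosing both is (((((sp56,((sp6,sp65),sp46)),((sp10,((sp60,sp42),(sp33,sp73))),sp59)),(((sp18,sp8),(sp74,sp30)),((((sp48,sp61),sp15),sp34),(sp17,((sp1,sp19),sp11))))),((sp78,sp32),(sp5,sp39))),sp16); the answer is its 27 terminal taxa in alphabetical order.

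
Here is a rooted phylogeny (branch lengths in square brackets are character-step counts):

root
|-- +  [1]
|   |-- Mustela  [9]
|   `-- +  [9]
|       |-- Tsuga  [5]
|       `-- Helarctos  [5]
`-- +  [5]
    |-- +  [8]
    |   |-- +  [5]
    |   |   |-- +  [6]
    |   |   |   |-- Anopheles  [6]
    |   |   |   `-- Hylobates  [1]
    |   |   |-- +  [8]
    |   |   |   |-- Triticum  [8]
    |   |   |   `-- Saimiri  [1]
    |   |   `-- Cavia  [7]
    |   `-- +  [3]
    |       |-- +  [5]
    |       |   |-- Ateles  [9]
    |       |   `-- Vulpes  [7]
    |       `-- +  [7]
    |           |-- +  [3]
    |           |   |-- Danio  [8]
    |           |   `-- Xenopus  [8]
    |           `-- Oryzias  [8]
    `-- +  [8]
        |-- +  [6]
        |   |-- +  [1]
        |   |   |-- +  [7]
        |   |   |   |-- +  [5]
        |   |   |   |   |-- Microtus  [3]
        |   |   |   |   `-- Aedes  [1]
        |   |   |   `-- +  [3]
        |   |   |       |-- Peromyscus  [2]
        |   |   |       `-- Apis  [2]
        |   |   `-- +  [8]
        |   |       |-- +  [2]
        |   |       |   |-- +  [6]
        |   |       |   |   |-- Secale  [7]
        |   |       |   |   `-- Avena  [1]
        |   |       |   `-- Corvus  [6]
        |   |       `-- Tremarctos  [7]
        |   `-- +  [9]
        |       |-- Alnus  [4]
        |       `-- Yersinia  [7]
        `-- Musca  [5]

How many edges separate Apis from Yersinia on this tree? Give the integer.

6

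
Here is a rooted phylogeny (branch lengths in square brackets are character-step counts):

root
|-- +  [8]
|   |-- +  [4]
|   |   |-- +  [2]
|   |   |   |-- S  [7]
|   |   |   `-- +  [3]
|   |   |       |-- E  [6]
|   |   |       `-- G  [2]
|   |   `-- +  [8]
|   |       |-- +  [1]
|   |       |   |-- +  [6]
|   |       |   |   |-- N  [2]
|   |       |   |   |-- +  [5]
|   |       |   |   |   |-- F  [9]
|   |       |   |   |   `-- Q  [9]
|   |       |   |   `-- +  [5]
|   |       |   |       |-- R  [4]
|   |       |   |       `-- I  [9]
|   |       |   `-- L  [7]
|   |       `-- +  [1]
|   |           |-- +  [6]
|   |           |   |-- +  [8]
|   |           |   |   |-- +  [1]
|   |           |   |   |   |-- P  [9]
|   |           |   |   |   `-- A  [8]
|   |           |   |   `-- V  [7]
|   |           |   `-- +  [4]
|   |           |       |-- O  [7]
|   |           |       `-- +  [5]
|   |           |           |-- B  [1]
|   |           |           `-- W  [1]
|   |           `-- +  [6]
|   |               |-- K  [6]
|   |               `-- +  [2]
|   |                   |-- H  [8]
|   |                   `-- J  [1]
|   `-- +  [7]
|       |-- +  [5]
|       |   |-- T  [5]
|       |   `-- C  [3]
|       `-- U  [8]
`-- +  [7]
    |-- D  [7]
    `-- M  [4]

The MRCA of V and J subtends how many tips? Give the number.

The MRCA of V and J is the node subtending ((((P,A),V),(O,(B,W))),(K,(H,J))).
That clade contains 9 terminal taxa: A, B, H, J, K, O, P, V, W.

9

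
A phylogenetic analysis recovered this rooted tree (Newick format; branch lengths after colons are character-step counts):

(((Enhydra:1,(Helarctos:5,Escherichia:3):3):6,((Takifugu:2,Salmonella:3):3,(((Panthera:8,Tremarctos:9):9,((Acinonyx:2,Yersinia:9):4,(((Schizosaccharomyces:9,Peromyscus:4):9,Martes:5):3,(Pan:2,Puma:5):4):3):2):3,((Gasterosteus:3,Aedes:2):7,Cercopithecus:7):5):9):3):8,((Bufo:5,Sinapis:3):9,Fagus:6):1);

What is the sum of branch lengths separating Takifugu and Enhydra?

15

The path runs Takifugu → … → MRCA → … → Enhydra; the MRCA is the node subtending ((Enhydra,(Helarctos,Escherichia)),((Takifugu,Salmonella),(((Panthera,Tremarctos),((Acinonyx,Yersinia),(((Schizosaccharomyces,Peromyscus),Martes),(Pan,Puma)))),((Gasterosteus,Aedes),Cercopithecus)))).
Branch lengths along that path: 2 + 3 + 3 + 6 + 1 = 15.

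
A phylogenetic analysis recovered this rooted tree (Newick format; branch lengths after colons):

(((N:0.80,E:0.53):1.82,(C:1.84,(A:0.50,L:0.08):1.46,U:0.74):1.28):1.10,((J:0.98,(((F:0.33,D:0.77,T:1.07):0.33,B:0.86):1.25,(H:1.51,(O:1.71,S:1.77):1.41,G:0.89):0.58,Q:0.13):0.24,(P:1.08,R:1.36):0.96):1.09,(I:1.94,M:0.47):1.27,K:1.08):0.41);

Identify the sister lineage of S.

S attaches to the tree at the node subtending (O,S).
The other lineage descending from that same node — the sister group — is the single tip O.

O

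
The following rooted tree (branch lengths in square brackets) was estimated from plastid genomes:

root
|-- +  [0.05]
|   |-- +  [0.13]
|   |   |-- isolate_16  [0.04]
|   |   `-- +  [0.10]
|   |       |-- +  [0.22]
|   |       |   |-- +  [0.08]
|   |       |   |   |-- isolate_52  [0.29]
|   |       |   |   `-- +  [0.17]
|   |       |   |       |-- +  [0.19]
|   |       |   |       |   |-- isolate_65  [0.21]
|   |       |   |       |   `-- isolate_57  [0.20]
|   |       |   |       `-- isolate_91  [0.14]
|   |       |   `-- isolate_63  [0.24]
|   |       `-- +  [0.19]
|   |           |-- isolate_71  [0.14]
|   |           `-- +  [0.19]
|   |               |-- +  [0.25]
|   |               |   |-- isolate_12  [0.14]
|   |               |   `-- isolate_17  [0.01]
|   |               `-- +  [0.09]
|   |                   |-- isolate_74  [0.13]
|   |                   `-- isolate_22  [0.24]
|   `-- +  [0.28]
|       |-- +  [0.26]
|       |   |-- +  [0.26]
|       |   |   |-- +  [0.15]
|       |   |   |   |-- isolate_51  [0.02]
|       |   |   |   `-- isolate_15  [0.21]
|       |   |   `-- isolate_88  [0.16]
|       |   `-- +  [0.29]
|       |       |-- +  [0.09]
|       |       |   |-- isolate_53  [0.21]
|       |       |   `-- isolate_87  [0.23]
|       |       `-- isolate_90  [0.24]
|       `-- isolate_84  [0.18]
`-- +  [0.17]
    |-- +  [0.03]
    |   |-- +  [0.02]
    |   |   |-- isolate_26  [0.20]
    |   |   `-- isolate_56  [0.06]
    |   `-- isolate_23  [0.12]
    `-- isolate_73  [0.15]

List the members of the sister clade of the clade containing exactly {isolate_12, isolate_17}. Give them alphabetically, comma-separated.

isolate_22, isolate_74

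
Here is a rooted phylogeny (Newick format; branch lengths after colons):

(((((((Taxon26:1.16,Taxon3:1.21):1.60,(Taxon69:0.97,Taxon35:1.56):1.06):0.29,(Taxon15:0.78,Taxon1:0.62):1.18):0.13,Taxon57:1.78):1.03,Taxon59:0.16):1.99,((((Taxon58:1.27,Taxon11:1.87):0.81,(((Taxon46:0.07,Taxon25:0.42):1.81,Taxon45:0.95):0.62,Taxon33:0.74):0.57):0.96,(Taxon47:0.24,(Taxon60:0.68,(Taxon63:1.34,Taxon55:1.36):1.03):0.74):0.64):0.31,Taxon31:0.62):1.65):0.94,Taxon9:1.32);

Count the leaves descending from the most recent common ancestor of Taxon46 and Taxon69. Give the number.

19

The MRCA of Taxon46 and Taxon69 is the node subtending ((((((Taxon26,Taxon3),(Taxon69,Taxon35)),(Taxon15,Taxon1)),Taxon57),Taxon59),((((Taxon58,Taxon11),(((Taxon46,Taxon25),Taxon45),Taxon33)),(Taxon47,(Taxon60,(Taxon63,Taxon55)))),Taxon31)).
That clade contains 19 terminal taxa: Taxon1, Taxon11, Taxon15, Taxon25, Taxon26, Taxon3, Taxon31, Taxon33, Taxon35, Taxon45, Taxon46, Taxon47, Taxon55, Taxon57, Taxon58, Taxon59, Taxon60, Taxon63, Taxon69.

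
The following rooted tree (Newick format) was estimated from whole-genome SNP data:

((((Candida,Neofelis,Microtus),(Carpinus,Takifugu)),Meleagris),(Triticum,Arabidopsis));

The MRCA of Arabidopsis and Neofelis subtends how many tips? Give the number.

8

The MRCA of Arabidopsis and Neofelis is the root, so the clade is the entire tree.
That clade contains 8 terminal taxa: Arabidopsis, Candida, Carpinus, Meleagris, Microtus, Neofelis, Takifugu, Triticum.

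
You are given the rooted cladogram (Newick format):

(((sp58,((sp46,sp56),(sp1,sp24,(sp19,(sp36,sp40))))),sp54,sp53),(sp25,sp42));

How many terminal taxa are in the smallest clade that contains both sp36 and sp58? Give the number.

The MRCA of sp36 and sp58 is the node subtending (sp58,((sp46,sp56),(sp1,sp24,(sp19,(sp36,sp40))))).
That clade contains 8 terminal taxa: sp1, sp19, sp24, sp36, sp40, sp46, sp56, sp58.

8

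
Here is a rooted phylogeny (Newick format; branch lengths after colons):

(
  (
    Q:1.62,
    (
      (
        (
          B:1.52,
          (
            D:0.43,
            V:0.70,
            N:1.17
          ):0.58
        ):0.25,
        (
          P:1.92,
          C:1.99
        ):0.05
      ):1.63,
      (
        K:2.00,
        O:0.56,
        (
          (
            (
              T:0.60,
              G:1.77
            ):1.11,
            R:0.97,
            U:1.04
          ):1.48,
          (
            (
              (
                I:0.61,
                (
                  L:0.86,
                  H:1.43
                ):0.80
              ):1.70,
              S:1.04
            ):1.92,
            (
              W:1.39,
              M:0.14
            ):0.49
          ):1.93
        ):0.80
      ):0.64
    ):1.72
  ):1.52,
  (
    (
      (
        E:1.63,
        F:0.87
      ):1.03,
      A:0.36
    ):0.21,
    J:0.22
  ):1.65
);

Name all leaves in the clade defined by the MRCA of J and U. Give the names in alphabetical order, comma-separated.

A, B, C, D, E, F, G, H, I, J, K, L, M, N, O, P, Q, R, S, T, U, V, W

Tracing J: it sits inside (((E,F),A),J).
Tracing U: it sits inside ((T,G),R,U).
The smallest clade enclosing both is the whole tree (their MRCA is the root), so the answer is all 23 tips in alphabetical order.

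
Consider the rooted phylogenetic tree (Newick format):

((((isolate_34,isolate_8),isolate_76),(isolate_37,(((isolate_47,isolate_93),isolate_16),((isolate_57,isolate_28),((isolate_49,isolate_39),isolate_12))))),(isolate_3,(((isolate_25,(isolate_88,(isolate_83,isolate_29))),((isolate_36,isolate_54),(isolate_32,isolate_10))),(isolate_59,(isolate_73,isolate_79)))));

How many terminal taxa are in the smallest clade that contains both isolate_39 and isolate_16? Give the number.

The MRCA of isolate_39 and isolate_16 is the node subtending (((isolate_47,isolate_93),isolate_16),((isolate_57,isolate_28),((isolate_49,isolate_39),isolate_12))).
That clade contains 8 terminal taxa: isolate_12, isolate_16, isolate_28, isolate_39, isolate_47, isolate_49, isolate_57, isolate_93.

8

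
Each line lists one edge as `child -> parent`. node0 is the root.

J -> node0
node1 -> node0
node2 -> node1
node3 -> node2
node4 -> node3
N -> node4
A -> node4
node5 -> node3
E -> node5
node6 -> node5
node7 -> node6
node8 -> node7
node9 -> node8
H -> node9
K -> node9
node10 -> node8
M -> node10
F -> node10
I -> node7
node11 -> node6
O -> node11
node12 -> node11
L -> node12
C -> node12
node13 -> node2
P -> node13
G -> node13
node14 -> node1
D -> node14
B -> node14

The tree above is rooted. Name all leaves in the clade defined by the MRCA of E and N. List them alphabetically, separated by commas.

Tracing E: it sits inside (E,((((H,K),(M,F)),I),(O,(L,C)))).
Tracing N: it sits inside (N,A).
The smallest clade enclosing both is ((N,A),(E,((((H,K),(M,F)),I),(O,(L,C))))); the answer is its 11 terminal taxa in alphabetical order.

A, C, E, F, H, I, K, L, M, N, O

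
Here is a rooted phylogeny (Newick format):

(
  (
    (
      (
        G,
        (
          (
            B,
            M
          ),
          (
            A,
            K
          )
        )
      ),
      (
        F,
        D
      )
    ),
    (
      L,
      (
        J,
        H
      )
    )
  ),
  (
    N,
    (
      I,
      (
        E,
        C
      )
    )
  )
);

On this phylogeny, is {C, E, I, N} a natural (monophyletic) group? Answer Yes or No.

Yes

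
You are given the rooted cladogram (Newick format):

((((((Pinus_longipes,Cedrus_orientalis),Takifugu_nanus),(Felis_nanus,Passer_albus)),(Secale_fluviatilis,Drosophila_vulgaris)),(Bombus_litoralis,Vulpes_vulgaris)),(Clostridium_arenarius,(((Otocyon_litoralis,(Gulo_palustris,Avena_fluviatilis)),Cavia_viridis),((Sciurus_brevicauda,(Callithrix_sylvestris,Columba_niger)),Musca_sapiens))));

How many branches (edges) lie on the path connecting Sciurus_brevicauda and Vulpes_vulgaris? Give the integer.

The MRCA of Sciurus_brevicauda and Vulpes_vulgaris is the root of the tree.
From Sciurus_brevicauda up to that node: 5 branches. From Vulpes_vulgaris up to the same node: 3 branches. Total: 5 + 3 = 8.

8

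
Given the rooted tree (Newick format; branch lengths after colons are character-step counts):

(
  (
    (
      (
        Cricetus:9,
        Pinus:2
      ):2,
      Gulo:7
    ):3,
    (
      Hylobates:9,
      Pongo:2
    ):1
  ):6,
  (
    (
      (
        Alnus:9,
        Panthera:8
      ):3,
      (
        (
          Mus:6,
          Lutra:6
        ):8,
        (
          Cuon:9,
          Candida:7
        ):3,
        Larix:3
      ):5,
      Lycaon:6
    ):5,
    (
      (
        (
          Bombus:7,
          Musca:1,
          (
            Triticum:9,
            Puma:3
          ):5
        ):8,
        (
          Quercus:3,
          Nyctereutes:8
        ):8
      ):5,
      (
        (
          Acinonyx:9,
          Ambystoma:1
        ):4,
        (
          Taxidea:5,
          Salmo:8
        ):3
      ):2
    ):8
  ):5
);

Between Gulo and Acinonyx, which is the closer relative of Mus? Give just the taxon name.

Acinonyx

The MRCA of Mus and Acinonyx subtends (((Alnus,Panthera),((Mus,Lutra),(Cuon,Candida),Larix),Lycaon),(((Bombus,Musca,(Triticum,Puma)),(Quercus,Nyctereutes)),((Acinonyx,Ambystoma),(Taxidea,Salmo)))) (18 taxa).
The MRCA of Mus and Gulo is the root, subtending the entire tree (23 taxa).
The first is nested inside the second, so Mus shares a more recent common ancestor with Acinonyx.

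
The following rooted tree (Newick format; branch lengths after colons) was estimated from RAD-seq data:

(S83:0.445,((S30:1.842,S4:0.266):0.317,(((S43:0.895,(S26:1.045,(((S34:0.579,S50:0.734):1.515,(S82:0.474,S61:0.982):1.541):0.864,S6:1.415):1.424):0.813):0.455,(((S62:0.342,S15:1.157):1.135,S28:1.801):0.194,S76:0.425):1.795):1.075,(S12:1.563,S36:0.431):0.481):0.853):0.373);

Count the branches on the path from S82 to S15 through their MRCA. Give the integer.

The MRCA of S82 and S15 is the node subtending ((S43,(S26,(((S34,S50),(S82,S61)),S6))),(((S62,S15),S28),S76)).
From S82 up to that node: 6 branches. From S15 up to the same node: 4 branches. Total: 6 + 4 = 10.

10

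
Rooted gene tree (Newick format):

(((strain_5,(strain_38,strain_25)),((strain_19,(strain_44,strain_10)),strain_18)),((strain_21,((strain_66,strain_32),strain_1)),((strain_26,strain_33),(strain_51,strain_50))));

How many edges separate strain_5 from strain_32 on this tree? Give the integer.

8

The MRCA of strain_5 and strain_32 is the root of the tree.
From strain_5 up to that node: 3 branches. From strain_32 up to the same node: 5 branches. Total: 3 + 5 = 8.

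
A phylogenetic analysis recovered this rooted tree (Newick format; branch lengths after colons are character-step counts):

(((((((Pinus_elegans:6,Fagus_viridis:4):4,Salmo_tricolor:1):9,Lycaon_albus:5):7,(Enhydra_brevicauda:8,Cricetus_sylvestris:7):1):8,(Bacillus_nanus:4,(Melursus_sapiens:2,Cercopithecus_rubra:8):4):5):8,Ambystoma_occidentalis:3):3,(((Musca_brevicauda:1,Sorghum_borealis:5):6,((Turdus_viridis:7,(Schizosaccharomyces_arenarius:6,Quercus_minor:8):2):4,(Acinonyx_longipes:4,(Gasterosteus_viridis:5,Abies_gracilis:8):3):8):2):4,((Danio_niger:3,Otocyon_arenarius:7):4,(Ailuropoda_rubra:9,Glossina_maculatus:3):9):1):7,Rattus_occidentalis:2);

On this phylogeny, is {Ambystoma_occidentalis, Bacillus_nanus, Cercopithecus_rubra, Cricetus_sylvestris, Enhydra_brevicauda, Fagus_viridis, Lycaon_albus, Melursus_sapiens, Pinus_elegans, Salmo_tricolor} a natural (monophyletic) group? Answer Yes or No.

Yes

The most recent common ancestor of these taxa subtends ((((((Pinus_elegans,Fagus_viridis),Salmo_tricolor),Lycaon_albus),(Enhydra_brevicauda,Cricetus_sylvestris)),(Bacillus_nanus,(Melursus_sapiens,Cercopithecus_rubra))),Ambystoma_occidentalis).
That clade has exactly 10 tips — every listed taxon and nothing else — so the group is monophyletic.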